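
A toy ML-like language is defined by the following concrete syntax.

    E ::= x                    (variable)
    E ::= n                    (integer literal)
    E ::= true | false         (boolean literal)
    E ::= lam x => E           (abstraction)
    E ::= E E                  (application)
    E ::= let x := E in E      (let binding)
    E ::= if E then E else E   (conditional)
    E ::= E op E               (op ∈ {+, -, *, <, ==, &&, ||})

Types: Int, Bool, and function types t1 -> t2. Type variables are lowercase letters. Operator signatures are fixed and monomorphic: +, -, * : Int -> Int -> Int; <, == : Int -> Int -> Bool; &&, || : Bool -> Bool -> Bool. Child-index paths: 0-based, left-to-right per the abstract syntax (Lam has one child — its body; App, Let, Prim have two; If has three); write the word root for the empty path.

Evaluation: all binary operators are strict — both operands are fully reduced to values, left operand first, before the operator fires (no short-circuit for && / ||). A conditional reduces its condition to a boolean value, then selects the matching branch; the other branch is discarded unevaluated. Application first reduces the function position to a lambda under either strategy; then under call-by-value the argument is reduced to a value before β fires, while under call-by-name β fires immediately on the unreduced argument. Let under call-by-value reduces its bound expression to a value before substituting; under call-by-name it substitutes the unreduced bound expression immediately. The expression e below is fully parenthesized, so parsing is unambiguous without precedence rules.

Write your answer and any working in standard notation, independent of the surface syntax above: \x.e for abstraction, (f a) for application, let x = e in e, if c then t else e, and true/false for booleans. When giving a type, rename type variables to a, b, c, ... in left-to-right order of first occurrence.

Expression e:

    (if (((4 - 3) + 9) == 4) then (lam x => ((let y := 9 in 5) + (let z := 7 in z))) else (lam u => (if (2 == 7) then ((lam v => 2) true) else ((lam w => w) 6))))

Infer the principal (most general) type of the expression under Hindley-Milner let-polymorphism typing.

Answer: a -> Int

Trace:
  unify Int ~ Int
  unify Int ~ Int
  unify Int ~ Int
  unify Int ~ Int
  unify Int ~ Int
  unify Int ~ Int
  unify Bool ~ Bool
let y : Int
  unify Int ~ Int
let z : Int
z : Int
  unify Int ~ Int
\x._ : a -> Int
  unify Int ~ Int
  unify Int ~ Int
  unify Bool ~ Bool
\v._ : c -> Int
  unify c -> Int ~ Bool -> d
  unify c ~ Bool
  unify Int ~ d
_ _ : Int
w : e
\w._ : e -> e
  unify e -> e ~ Int -> f
  unify e ~ Int
  unify Int ~ f
_ _ : Int
  unify Int ~ Int
\u._ : b -> Int
  unify a -> Int ~ b -> Int
  unify a ~ b
  unify Int ~ Int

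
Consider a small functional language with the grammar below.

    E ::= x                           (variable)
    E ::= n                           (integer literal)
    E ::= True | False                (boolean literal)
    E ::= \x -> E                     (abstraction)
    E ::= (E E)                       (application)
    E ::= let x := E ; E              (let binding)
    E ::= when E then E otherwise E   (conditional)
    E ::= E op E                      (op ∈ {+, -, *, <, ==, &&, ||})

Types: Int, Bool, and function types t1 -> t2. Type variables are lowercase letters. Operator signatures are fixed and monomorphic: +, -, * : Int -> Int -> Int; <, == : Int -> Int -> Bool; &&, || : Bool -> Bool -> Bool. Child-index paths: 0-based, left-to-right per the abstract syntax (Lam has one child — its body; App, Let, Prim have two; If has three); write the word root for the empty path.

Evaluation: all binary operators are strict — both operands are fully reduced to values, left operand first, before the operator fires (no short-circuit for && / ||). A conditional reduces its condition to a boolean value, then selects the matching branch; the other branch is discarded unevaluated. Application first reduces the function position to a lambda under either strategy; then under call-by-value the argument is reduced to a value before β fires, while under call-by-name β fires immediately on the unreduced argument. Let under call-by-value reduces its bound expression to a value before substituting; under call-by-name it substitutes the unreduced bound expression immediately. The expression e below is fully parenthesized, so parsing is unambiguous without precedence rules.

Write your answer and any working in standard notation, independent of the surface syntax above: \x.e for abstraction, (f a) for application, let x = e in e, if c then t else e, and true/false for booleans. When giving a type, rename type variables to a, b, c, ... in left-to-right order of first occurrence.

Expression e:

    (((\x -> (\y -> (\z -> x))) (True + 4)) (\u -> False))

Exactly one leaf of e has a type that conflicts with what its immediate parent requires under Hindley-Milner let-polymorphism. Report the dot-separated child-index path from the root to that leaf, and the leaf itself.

Answer: 0.1.0 : true

Working:
x : a
\z._ : c -> a
\y._ : b -> c -> a
\x._ : a -> b -> c -> a
  unify Bool ~ Int
  FAIL: mismatch Bool ~ Int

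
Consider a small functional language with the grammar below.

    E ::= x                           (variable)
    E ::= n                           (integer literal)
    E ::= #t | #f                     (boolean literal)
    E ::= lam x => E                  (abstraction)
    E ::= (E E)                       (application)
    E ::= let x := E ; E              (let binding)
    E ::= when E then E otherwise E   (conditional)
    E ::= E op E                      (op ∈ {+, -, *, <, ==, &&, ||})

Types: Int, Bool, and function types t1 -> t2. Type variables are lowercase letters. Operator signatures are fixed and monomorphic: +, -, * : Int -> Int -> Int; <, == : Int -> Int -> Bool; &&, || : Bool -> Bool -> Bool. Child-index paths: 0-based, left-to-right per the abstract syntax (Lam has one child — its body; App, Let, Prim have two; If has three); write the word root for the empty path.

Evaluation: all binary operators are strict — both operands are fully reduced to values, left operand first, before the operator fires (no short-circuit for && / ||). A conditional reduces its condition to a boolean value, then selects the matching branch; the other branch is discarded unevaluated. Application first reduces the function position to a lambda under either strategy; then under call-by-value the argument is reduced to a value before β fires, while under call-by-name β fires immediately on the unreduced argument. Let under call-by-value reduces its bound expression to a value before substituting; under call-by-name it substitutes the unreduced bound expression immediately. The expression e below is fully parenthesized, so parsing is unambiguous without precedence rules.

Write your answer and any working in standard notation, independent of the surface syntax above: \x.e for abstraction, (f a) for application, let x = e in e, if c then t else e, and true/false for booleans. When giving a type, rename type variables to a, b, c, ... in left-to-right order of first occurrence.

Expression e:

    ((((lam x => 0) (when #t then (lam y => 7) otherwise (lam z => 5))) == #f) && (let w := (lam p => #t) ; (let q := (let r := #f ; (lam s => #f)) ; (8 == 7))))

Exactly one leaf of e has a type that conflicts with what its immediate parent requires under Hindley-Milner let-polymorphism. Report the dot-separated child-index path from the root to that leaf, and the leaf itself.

Answer: 0.1 : false

Working:
\x._ : a -> Int
  unify Bool ~ Bool
\y._ : b -> Int
\z._ : c -> Int
  unify b -> Int ~ c -> Int
  unify b ~ c
  unify Int ~ Int
  unify a -> Int ~ (c -> Int) -> d
  unify a ~ c -> Int
  unify Int ~ d
_ _ : Int
  unify Int ~ Int
  unify Bool ~ Int
  FAIL: mismatch Bool ~ Int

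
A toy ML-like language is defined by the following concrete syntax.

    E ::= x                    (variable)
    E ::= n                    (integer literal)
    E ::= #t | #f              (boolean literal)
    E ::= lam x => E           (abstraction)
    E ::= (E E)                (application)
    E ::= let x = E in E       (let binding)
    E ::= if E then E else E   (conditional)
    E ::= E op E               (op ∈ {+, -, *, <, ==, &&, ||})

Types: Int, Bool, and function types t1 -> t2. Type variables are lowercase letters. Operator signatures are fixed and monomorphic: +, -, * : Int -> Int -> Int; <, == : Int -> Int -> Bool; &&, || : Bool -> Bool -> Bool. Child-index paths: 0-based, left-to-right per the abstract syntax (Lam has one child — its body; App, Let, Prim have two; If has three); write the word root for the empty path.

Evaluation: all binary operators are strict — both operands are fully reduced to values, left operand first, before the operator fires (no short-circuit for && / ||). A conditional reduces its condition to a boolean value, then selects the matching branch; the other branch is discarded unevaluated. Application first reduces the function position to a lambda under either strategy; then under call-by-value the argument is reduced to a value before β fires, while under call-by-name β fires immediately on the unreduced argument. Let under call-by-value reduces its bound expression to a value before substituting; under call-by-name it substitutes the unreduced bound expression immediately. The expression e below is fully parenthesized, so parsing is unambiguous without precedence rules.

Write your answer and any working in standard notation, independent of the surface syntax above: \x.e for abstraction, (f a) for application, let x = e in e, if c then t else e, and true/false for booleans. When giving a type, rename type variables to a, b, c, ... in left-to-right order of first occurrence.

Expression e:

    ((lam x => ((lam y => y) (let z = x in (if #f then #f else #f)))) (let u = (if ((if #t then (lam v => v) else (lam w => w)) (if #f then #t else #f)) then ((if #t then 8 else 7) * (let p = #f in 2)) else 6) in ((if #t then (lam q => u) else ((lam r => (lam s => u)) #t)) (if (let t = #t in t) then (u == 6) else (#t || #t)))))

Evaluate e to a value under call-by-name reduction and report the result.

Derivation:
step 0: ((\x.((\y.y) (let z = x in (if false then false else false)))) (let u = (if ((if true then (\v.v) else (\w.w)) (if false then true else false)) then ((if true then 8 else 7) * (let p = false in 2)) else 6) in ((if true then (\q.u) else ((\r.(\s.u)) true)) (if (let t = true in t) then (u == 6) else (true || true)))))
step 1: [beta@root] ((\y.y) (let z = (let u = (if ((if true then (\v.v) else (\w.w)) (if false then true else false)) then ((if true then 8 else 7) * (let p = false in 2)) else 6) in ((if true then (\q.u) else ((\r.(\s.u)) true)) (if (let t = true in t) then (u == 6) else (true || true)))) in (if false then false else false)))
step 2: [beta@root] (let z = (let u = (if ((if true then (\v.v) else (\w.w)) (if false then true else false)) then ((if true then 8 else 7) * (let p = false in 2)) else 6) in ((if true then (\q.u) else ((\r.(\s.u)) true)) (if (let t = true in t) then (u == 6) else (true || true)))) in (if false then false else false))
step 3: [let@root] (if false then false else false)
step 4: [if@root] false

Answer: false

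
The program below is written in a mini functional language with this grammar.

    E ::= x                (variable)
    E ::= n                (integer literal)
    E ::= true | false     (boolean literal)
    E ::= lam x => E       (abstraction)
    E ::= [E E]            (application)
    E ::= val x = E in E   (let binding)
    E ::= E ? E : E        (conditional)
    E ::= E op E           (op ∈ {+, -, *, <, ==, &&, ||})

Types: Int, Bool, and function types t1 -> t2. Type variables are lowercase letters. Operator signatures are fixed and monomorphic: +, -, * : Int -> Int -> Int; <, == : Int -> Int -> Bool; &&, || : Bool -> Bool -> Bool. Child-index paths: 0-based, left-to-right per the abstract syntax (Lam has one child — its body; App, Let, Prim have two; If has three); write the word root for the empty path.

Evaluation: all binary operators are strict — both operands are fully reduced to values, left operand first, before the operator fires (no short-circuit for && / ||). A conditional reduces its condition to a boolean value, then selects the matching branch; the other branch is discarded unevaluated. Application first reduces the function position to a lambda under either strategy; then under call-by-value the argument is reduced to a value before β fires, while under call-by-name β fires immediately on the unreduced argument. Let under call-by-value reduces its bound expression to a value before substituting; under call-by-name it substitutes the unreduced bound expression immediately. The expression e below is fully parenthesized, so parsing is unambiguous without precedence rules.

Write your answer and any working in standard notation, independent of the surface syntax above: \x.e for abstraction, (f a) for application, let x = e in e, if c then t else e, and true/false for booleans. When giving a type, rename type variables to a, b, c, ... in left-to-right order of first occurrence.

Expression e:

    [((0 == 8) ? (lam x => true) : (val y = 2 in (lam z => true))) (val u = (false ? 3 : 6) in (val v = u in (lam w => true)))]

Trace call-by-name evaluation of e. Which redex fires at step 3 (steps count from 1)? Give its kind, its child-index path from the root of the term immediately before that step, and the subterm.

Derivation:
step 0: ((if (0 == 8) then (\x.true) else (let y = 2 in (\z.true))) (let u = (if false then 3 else 6) in (let v = u in (\w.true))))
step 1: [delta@0.0] ((if false then (\x.true) else (let y = 2 in (\z.true))) (let u = (if false then 3 else 6) in (let v = u in (\w.true))))
step 2: [if@0] ((let y = 2 in (\z.true)) (let u = (if false then 3 else 6) in (let v = u in (\w.true))))
step 3: [let@0] ((\z.true) (let u = (if false then 3 else 6) in (let v = u in (\w.true))))

Answer: let at 0 : (let y = 2 in (\z.true))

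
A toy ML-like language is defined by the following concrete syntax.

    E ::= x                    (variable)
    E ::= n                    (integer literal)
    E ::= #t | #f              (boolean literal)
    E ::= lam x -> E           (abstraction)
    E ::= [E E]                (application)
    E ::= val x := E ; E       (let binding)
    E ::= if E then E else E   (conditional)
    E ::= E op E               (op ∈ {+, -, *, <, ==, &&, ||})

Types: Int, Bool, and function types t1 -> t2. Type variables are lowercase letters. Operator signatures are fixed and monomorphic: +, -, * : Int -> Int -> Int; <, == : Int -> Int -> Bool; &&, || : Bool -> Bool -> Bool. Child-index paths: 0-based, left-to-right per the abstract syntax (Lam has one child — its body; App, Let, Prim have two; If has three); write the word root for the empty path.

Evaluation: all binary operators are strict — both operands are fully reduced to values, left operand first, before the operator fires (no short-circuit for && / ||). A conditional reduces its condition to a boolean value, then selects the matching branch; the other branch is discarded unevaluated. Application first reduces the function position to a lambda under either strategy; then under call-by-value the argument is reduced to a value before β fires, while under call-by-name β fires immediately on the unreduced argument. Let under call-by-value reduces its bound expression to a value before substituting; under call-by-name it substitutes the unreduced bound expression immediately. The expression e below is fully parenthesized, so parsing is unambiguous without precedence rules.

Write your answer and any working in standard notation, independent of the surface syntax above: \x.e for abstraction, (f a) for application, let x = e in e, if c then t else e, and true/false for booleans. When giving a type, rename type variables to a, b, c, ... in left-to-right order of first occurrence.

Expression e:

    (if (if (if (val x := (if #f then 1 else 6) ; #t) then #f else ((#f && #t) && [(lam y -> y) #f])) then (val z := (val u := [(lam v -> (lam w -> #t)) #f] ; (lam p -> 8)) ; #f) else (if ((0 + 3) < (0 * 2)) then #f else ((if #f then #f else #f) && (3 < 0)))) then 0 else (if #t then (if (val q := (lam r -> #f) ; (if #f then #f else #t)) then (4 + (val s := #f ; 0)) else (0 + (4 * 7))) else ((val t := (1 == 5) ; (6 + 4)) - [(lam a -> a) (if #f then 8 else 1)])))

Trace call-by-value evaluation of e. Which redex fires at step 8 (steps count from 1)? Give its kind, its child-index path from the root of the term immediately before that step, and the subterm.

Answer: if at 0 : (if false then false else ((if false then false else false) && (3 < 0)))

Derivation:
step 0: (if (if (if (let x = (if false then 1 else 6) in true) then false else ((false && true) && ((\y.y) false))) then (let z = (let u = ((\v.(\w.true)) false) in (\p.8)) in false) else (if ((0 + 3) < (0 * 2)) then false else ((if false then false else false) && (3 < 0)))) then 0 else (if true then (if (let q = (\r.false) in (if false then false else true)) then (4 + (let s = false in 0)) else (0 + (4 * 7))) else ((let t = (1 == 5) in (6 + 4)) - ((\a.a) (if false then 8 else 1)))))
step 1: [if@0.0.0.0] (if (if (if (let x = 6 in true) then false else ((false && true) && ((\y.y) false))) then (let z = (let u = ((\v.(\w.true)) false) in (\p.8)) in false) else (if ((0 + 3) < (0 * 2)) then false else ((if false then false else false) && (3 < 0)))) then 0 else (if true then (if (let q = (\r.false) in (if false then false else true)) then (4 + (let s = false in 0)) else (0 + (4 * 7))) else ((let t = (1 == 5) in (6 + 4)) - ((\a.a) (if false then 8 else 1)))))
step 2: [let@0.0.0] (if (if (if true then false else ((false && true) && ((\y.y) false))) then (let z = (let u = ((\v.(\w.true)) false) in (\p.8)) in false) else (if ((0 + 3) < (0 * 2)) then false else ((if false then false else false) && (3 < 0)))) then 0 else (if true then (if (let q = (\r.false) in (if false then false else true)) then (4 + (let s = false in 0)) else (0 + (4 * 7))) else ((let t = (1 == 5) in (6 + 4)) - ((\a.a) (if false then 8 else 1)))))
step 3: [if@0.0] (if (if false then (let z = (let u = ((\v.(\w.true)) false) in (\p.8)) in false) else (if ((0 + 3) < (0 * 2)) then false else ((if false then false else false) && (3 < 0)))) then 0 else (if true then (if (let q = (\r.false) in (if false then false else true)) then (4 + (let s = false in 0)) else (0 + (4 * 7))) else ((let t = (1 == 5) in (6 + 4)) - ((\a.a) (if false then 8 else 1)))))
step 4: [if@0] (if (if ((0 + 3) < (0 * 2)) then false else ((if false then false else false) && (3 < 0))) then 0 else (if true then (if (let q = (\r.false) in (if false then false else true)) then (4 + (let s = false in 0)) else (0 + (4 * 7))) else ((let t = (1 == 5) in (6 + 4)) - ((\a.a) (if false then 8 else 1)))))
step 5: [delta@0.0.0] (if (if (3 < (0 * 2)) then false else ((if false then false else false) && (3 < 0))) then 0 else (if true then (if (let q = (\r.false) in (if false then false else true)) then (4 + (let s = false in 0)) else (0 + (4 * 7))) else ((let t = (1 == 5) in (6 + 4)) - ((\a.a) (if false then 8 else 1)))))
step 6: [delta@0.0.1] (if (if (3 < 0) then false else ((if false then false else false) && (3 < 0))) then 0 else (if true then (if (let q = (\r.false) in (if false then false else true)) then (4 + (let s = false in 0)) else (0 + (4 * 7))) else ((let t = (1 == 5) in (6 + 4)) - ((\a.a) (if false then 8 else 1)))))
step 7: [delta@0.0] (if (if false then false else ((if false then false else false) && (3 < 0))) then 0 else (if true then (if (let q = (\r.false) in (if false then false else true)) then (4 + (let s = false in 0)) else (0 + (4 * 7))) else ((let t = (1 == 5) in (6 + 4)) - ((\a.a) (if false then 8 else 1)))))
step 8: [if@0] (if ((if false then false else false) && (3 < 0)) then 0 else (if true then (if (let q = (\r.false) in (if false then false else true)) then (4 + (let s = false in 0)) else (0 + (4 * 7))) else ((let t = (1 == 5) in (6 + 4)) - ((\a.a) (if false then 8 else 1)))))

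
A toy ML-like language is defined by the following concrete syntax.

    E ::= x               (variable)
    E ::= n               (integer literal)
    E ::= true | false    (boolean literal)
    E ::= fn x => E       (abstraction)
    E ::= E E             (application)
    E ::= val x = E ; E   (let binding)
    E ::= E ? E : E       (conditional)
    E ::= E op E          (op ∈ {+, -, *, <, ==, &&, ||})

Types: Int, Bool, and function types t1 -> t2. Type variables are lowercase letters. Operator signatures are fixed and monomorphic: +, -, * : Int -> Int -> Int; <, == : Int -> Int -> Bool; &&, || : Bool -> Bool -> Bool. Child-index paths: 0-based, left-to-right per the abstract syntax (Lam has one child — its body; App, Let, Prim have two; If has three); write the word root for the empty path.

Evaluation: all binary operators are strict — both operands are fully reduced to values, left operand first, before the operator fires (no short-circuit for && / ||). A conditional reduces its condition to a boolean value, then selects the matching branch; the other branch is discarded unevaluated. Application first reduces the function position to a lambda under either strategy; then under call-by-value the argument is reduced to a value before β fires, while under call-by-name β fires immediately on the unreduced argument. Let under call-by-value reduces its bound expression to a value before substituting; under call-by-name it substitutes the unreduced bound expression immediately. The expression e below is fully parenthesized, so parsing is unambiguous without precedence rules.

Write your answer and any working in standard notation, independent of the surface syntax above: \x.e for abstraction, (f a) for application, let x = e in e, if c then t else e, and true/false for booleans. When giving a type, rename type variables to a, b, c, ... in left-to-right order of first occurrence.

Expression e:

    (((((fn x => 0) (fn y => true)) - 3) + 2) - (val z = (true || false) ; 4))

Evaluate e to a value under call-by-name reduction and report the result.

Answer: -5

Working:
step 0: (((((\x.0) (\y.true)) - 3) + 2) - (let z = (true || false) in 4))
step 1: [beta@0.0.0] (((0 - 3) + 2) - (let z = (true || false) in 4))
step 2: [delta@0.0] ((-3 + 2) - (let z = (true || false) in 4))
step 3: [delta@0] (-1 - (let z = (true || false) in 4))
step 4: [let@1] (-1 - 4)
step 5: [delta@root] -5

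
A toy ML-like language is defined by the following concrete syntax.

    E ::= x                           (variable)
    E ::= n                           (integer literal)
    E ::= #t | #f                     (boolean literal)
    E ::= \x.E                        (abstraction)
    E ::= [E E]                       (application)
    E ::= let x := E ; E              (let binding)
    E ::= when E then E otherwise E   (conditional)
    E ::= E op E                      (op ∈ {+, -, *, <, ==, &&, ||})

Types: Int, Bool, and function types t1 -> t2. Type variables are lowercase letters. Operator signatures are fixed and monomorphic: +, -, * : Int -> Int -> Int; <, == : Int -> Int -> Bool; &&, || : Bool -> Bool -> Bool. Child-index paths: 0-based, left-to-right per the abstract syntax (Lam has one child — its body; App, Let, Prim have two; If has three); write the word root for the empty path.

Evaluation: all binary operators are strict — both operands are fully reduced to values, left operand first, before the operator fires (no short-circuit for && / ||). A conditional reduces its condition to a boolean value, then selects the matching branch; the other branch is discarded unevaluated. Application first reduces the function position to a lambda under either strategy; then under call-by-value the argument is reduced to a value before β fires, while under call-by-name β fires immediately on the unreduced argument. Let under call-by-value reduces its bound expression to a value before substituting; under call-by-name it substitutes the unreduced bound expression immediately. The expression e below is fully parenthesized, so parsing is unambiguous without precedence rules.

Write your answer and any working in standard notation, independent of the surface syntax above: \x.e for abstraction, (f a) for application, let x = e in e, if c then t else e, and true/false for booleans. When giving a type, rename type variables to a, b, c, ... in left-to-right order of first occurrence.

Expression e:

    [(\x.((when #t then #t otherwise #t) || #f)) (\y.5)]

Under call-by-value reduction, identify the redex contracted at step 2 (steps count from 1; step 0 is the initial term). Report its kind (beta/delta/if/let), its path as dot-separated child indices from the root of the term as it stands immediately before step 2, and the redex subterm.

Answer: if at 0 : (if true then true else true)

Working:
step 0: ((\x.((if true then true else true) || false)) (\y.5))
step 1: [beta@root] ((if true then true else true) || false)
step 2: [if@0] (true || false)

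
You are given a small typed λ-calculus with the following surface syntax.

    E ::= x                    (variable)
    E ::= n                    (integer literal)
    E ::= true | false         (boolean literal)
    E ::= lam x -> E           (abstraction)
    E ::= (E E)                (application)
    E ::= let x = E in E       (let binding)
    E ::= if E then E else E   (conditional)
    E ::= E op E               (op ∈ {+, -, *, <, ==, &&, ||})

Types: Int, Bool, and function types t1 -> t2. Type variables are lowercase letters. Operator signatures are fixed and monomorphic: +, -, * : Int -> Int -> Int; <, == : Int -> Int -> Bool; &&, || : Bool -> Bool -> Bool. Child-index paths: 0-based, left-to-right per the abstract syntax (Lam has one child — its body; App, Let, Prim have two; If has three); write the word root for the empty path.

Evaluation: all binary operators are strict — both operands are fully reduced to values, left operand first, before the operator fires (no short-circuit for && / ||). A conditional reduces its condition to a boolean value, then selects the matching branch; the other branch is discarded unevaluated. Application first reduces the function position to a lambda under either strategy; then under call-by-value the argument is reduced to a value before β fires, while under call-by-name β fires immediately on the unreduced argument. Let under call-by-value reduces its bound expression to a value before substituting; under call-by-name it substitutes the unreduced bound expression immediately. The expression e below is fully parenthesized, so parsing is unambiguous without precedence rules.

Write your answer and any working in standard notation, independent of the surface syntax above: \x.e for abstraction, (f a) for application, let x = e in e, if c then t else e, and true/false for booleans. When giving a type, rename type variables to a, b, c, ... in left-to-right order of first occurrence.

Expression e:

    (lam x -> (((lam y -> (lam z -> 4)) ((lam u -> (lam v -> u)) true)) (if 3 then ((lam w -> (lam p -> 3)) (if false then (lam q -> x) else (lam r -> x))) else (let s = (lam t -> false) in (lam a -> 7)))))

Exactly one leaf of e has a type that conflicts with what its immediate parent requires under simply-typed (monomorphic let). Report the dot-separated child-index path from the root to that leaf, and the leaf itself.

Answer: 0.1.0 : 3

Derivation:
\z._ : c -> Int
\y._ : b -> c -> Int
u : d
\v._ : e -> d
\u._ : d -> e -> d
  unify d -> e -> d ~ Bool -> f
  unify d ~ Bool
  unify e -> Bool ~ f
_ _ : e -> Bool
  unify b -> c -> Int ~ (e -> Bool) -> g
  unify b ~ e -> Bool
  unify c -> Int ~ g
_ _ : c -> Int
  unify Int ~ Bool
  FAIL: mismatch Int ~ Bool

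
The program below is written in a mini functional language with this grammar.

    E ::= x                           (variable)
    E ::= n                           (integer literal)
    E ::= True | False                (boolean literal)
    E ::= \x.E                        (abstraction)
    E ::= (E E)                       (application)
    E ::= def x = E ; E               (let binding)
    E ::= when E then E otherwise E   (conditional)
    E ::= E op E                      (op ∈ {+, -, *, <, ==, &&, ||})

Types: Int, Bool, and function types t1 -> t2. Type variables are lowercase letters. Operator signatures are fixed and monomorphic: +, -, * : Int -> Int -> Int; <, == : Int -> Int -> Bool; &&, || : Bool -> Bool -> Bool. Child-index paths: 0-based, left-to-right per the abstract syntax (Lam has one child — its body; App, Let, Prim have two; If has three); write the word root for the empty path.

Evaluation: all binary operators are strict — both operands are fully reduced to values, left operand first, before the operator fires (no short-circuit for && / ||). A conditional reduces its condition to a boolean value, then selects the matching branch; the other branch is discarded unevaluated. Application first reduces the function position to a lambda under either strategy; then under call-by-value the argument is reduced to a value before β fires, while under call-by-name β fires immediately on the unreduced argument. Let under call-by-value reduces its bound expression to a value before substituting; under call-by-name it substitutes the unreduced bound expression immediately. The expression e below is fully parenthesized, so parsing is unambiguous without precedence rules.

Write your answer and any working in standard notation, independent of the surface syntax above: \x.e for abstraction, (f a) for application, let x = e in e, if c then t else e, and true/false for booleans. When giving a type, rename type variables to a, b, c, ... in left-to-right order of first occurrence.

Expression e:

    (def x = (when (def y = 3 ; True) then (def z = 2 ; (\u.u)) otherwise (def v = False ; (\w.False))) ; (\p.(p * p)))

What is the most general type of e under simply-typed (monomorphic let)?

Answer: Int -> Int

Derivation:
let y : Int
  unify Bool ~ Bool
let z : Int
u : a
\u._ : a -> a
let v : Bool
\w._ : b -> Bool
  unify a -> a ~ b -> Bool
  unify a ~ b
  unify b ~ Bool
let x : Bool -> Bool
p : c
  unify c ~ Int
p : Int
  unify Int ~ Int
\p._ : Int -> Int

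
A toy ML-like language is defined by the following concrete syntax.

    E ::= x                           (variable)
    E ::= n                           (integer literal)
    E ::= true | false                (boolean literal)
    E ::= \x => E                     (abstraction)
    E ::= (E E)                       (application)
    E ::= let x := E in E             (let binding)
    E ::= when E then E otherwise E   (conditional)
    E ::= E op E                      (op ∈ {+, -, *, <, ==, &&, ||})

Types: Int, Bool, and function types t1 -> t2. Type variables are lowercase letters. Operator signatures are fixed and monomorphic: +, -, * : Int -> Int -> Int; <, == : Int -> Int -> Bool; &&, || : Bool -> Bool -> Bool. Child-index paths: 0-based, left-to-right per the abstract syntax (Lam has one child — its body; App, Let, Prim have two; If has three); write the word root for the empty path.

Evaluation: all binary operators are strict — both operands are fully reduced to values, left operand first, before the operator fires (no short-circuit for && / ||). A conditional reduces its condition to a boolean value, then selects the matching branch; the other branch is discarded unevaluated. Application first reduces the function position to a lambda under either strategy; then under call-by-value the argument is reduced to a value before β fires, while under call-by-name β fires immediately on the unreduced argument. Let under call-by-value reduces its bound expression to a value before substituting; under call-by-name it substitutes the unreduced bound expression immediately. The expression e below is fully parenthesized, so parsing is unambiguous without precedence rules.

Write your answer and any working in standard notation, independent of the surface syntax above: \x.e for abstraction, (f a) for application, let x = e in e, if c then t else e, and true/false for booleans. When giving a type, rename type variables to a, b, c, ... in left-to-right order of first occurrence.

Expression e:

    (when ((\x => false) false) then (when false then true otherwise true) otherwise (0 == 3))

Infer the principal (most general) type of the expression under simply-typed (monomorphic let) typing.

Answer: Bool

Working:
\x._ : a -> Bool
  unify a -> Bool ~ Bool -> b
  unify a ~ Bool
  unify Bool ~ b
_ _ : Bool
  unify Bool ~ Bool
  unify Bool ~ Bool
  unify Bool ~ Bool
  unify Int ~ Int
  unify Int ~ Int
  unify Bool ~ Bool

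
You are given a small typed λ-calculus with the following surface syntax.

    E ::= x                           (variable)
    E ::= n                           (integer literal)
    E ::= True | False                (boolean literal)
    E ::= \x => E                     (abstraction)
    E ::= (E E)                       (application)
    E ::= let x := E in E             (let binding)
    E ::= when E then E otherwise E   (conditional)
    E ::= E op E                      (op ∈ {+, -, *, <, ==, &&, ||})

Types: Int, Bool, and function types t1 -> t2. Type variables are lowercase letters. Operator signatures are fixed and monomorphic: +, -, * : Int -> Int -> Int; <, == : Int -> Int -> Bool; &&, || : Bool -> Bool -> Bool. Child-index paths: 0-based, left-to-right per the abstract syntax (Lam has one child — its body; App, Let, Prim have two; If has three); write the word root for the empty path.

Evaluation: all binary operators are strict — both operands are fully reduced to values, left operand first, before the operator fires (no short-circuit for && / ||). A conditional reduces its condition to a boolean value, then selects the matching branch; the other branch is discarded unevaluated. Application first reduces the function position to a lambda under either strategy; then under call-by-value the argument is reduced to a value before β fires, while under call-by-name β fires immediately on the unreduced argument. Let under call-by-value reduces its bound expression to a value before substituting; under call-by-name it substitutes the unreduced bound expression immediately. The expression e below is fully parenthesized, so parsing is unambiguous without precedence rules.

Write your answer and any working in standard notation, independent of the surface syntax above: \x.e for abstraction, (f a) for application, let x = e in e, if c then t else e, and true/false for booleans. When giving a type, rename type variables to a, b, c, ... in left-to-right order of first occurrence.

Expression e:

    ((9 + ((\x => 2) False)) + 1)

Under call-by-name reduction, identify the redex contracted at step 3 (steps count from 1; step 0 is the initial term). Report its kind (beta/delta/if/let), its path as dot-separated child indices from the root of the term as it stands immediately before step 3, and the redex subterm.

Answer: delta at root : (11 + 1)

Working:
step 0: ((9 + ((\x.2) false)) + 1)
step 1: [beta@0.1] ((9 + 2) + 1)
step 2: [delta@0] (11 + 1)
step 3: [delta@root] 12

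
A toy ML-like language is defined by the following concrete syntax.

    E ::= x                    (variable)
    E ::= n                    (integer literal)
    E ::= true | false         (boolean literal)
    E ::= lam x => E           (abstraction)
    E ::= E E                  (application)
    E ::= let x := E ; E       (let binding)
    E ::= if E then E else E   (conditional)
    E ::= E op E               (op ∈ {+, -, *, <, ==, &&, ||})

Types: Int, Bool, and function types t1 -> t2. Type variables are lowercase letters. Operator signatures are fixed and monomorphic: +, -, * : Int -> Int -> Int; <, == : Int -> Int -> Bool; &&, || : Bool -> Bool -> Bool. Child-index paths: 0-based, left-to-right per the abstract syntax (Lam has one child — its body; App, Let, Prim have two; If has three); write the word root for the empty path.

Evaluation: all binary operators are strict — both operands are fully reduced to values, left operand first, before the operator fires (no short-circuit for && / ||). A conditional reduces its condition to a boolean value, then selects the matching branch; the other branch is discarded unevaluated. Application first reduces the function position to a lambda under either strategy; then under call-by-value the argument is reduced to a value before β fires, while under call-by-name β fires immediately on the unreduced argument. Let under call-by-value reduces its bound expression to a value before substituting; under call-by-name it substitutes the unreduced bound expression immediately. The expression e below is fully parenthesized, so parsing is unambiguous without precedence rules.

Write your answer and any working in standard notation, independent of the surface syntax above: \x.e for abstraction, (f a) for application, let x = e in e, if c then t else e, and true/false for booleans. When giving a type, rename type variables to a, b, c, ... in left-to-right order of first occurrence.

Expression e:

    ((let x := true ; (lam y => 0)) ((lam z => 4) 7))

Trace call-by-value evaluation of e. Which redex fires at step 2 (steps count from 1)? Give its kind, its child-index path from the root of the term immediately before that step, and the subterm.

Answer: beta at 1 : ((\z.4) 7)

Derivation:
step 0: ((let x = true in (\y.0)) ((\z.4) 7))
step 1: [let@0] ((\y.0) ((\z.4) 7))
step 2: [beta@1] ((\y.0) 4)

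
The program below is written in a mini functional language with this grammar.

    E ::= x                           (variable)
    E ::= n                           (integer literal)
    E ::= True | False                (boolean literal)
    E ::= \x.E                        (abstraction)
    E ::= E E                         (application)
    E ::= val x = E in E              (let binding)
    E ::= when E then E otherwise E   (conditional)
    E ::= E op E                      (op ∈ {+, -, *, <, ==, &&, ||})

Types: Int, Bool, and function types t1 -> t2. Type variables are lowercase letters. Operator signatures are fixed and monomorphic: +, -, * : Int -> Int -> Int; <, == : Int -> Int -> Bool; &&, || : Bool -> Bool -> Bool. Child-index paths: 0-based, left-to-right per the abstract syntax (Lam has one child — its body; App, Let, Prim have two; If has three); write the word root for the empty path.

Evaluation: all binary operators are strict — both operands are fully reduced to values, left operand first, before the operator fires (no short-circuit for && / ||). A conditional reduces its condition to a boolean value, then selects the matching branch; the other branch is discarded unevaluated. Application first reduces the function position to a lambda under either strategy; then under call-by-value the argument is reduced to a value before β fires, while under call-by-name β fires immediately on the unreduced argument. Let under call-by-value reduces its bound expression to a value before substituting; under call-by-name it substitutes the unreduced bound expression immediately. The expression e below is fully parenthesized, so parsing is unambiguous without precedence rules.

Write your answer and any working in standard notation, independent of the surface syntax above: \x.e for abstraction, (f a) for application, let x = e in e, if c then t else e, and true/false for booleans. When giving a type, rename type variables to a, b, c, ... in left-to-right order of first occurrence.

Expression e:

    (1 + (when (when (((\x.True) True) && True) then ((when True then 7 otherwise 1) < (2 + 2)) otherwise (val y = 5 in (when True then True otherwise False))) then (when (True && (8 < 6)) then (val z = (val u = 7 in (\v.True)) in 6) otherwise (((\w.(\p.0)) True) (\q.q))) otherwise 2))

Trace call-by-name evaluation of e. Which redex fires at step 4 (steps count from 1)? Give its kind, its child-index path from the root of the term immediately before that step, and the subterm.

Derivation:
step 0: (1 + (if (if (((\x.true) true) && true) then ((if true then 7 else 1) < (2 + 2)) else (let y = 5 in (if true then true else false))) then (if (true && (8 < 6)) then (let z = (let u = 7 in (\v.true)) in 6) else (((\w.(\p.0)) true) (\q.q))) else 2))
step 1: [beta@1.0.0.0] (1 + (if (if (true && true) then ((if true then 7 else 1) < (2 + 2)) else (let y = 5 in (if true then true else false))) then (if (true && (8 < 6)) then (let z = (let u = 7 in (\v.true)) in 6) else (((\w.(\p.0)) true) (\q.q))) else 2))
step 2: [delta@1.0.0] (1 + (if (if true then ((if true then 7 else 1) < (2 + 2)) else (let y = 5 in (if true then true else false))) then (if (true && (8 < 6)) then (let z = (let u = 7 in (\v.true)) in 6) else (((\w.(\p.0)) true) (\q.q))) else 2))
step 3: [if@1.0] (1 + (if ((if true then 7 else 1) < (2 + 2)) then (if (true && (8 < 6)) then (let z = (let u = 7 in (\v.true)) in 6) else (((\w.(\p.0)) true) (\q.q))) else 2))
step 4: [if@1.0.0] (1 + (if (7 < (2 + 2)) then (if (true && (8 < 6)) then (let z = (let u = 7 in (\v.true)) in 6) else (((\w.(\p.0)) true) (\q.q))) else 2))

Answer: if at 1.0.0 : (if true then 7 else 1)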